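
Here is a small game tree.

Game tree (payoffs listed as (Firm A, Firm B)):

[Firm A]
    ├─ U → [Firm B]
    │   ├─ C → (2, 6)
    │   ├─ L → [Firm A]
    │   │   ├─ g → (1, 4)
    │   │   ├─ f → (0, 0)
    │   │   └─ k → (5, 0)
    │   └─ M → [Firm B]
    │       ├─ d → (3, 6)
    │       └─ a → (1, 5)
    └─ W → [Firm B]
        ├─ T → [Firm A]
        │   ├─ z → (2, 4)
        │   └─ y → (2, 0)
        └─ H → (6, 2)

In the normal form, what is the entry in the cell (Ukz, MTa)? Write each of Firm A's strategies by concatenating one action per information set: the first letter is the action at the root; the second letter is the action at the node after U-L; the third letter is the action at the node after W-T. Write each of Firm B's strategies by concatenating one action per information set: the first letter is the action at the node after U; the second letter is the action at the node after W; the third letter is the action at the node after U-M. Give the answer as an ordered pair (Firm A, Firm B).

Trace the play path from the root:
  Firm A plays U
  Firm B plays M at [U]
  Firm B plays a at [U-M]
→ terminal payoff (1, 5).
(Firm A's choice at the node after U-L is never reached on this path, so it doesn't affect the outcome.)

(1, 5)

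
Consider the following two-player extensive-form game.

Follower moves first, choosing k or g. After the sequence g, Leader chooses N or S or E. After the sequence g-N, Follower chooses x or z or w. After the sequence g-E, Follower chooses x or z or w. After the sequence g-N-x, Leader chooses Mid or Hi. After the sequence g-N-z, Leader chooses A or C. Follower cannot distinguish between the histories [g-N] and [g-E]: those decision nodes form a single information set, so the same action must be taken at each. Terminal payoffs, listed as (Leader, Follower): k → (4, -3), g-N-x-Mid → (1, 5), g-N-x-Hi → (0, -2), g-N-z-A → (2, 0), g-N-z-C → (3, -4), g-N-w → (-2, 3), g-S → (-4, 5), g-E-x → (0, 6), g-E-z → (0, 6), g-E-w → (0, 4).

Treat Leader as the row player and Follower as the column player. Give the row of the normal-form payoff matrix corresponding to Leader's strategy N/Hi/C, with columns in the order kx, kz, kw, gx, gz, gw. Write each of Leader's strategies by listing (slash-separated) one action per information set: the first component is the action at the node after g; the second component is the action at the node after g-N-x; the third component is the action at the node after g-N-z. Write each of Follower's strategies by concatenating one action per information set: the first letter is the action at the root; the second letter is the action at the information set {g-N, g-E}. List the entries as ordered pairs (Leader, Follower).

vs kx: Follower plays k → (4, -3)
vs kz: Follower plays k → (4, -3)
vs kw: Follower plays k → (4, -3)
vs gx: Follower plays g → Leader plays N at [g] → Follower plays x at [g-N] → Leader plays Hi at [g-N-x] → (0, -2)
vs gz: Follower plays g → Leader plays N at [g] → Follower plays z at [g-N] → Leader plays C at [g-N-z] → (3, -4)
vs gw: Follower plays g → Leader plays N at [g] → Follower plays w at [g-N] → (-2, 3)

(4,-3) (4,-3) (4,-3) (0,-2) (3,-4) (-2,3)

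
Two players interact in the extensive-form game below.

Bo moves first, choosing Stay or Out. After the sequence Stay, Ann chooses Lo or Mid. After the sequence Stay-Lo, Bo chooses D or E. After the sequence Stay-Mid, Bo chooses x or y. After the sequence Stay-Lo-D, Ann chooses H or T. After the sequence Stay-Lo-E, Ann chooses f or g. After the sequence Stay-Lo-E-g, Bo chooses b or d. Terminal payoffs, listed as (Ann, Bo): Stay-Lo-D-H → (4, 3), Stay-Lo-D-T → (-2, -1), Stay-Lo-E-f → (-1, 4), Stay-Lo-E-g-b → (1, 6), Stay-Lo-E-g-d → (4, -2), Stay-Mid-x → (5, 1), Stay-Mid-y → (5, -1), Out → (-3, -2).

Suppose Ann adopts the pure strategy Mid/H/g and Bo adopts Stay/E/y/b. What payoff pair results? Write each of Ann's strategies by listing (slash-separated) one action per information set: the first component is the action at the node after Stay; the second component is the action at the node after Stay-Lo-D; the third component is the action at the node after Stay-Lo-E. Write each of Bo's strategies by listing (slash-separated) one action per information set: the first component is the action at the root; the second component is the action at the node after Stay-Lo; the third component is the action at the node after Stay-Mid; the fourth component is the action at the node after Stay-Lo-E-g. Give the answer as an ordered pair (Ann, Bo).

(5, -1)

Trace the play path from the root:
  Bo plays Stay
  Ann plays Mid at [Stay]
  Bo plays y at [Stay-Mid]
→ terminal payoff (5, -1).
(Ann's choice at the node after Stay-Lo-D is never reached on this path, so it doesn't affect the outcome.)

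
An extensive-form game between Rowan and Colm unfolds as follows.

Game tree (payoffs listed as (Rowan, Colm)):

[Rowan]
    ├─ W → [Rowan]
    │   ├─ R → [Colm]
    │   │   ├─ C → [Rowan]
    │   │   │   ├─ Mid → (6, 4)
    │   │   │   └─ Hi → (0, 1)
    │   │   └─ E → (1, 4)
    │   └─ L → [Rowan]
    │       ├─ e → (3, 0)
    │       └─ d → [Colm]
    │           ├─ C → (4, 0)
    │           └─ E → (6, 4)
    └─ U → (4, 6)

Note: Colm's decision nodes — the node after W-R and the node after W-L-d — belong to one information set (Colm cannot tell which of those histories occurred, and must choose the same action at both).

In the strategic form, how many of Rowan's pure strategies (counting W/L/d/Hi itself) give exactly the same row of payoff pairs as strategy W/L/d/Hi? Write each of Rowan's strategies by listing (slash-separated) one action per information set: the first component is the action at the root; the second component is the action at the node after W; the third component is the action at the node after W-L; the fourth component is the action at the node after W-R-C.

Row for W/L/d/Hi (columns C, E): (4,0) (6,4).
Under W/L/d/Hi, Rowan's choice at the node after W-R-C can never be reached regardless of what Colm does, so varying those choices leaves every outcome unchanged.
Holding the reachable choices fixed and varying the unreachable one freely already gives 2 equivalent strategies.
No other strategy reproduces this row, so those 2 are the full class: W/L/d/Mid, W/L/d/Hi.

2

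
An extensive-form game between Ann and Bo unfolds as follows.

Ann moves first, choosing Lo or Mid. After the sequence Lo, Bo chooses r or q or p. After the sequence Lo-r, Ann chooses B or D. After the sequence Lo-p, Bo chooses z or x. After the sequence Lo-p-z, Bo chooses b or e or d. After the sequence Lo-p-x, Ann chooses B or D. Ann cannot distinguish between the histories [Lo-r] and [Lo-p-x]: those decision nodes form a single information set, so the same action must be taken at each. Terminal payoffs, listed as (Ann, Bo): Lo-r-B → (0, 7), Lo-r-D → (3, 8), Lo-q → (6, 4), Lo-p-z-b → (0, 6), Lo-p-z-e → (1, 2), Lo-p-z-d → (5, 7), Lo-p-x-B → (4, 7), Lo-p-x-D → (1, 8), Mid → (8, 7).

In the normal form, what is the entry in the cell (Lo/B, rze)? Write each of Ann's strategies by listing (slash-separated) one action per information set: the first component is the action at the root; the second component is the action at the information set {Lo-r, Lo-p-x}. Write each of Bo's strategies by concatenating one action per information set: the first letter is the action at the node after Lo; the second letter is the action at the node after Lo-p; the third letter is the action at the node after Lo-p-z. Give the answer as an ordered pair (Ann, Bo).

Trace the play path from the root:
  Ann plays Lo
  Bo plays r at [Lo]
  Ann plays B at [Lo-r]
→ terminal payoff (0, 7).
(Bo's choice at the node after Lo-p is never reached on this path, so it doesn't affect the outcome.)

(0, 7)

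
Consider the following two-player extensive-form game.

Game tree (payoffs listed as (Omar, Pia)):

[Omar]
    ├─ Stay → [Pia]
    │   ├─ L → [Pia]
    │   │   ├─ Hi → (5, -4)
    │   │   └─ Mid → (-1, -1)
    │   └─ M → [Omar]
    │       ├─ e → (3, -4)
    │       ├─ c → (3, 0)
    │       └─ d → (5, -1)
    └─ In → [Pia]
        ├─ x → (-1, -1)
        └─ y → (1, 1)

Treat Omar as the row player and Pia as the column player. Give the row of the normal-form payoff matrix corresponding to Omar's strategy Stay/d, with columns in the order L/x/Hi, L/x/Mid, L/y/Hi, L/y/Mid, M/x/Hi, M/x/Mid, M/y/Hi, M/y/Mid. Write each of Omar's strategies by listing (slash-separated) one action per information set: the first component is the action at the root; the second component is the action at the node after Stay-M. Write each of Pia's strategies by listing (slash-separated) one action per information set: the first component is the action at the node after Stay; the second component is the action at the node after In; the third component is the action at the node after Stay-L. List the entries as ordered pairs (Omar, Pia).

(5,-4) (-1,-1) (5,-4) (-1,-1) (5,-1) (5,-1) (5,-1) (5,-1)

vs L/x/Hi: Omar plays Stay → Pia plays L at [Stay] → Pia plays Hi at [Stay-L] → (5, -4)
vs L/x/Mid: Omar plays Stay → Pia plays L at [Stay] → Pia plays Mid at [Stay-L] → (-1, -1)
vs L/y/Hi: Omar plays Stay → Pia plays L at [Stay] → Pia plays Hi at [Stay-L] → (5, -4)
vs L/y/Mid: Omar plays Stay → Pia plays L at [Stay] → Pia plays Mid at [Stay-L] → (-1, -1)
vs M/x/Hi: Omar plays Stay → Pia plays M at [Stay] → Omar plays d at [Stay-M] → (5, -1)
vs M/x/Mid: Omar plays Stay → Pia plays M at [Stay] → Omar plays d at [Stay-M] → (5, -1)
vs M/y/Hi: Omar plays Stay → Pia plays M at [Stay] → Omar plays d at [Stay-M] → (5, -1)
vs M/y/Mid: Omar plays Stay → Pia plays M at [Stay] → Omar plays d at [Stay-M] → (5, -1)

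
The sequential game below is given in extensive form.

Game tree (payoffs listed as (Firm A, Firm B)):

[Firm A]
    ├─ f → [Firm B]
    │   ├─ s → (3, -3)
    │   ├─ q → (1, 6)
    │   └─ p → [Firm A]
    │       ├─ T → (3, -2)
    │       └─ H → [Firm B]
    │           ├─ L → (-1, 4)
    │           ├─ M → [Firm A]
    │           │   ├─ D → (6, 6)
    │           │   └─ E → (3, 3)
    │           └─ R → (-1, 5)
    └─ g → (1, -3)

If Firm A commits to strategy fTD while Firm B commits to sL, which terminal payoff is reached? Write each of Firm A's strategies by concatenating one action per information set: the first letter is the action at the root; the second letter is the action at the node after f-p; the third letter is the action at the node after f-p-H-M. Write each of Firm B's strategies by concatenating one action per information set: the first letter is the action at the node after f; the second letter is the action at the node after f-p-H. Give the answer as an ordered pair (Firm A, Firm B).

(3, -3)

Trace the play path from the root:
  Firm A plays f
  Firm B plays s at [f]
→ terminal payoff (3, -3).
(Firm A's choice at the node after f-p is never reached on this path, so it doesn't affect the outcome.)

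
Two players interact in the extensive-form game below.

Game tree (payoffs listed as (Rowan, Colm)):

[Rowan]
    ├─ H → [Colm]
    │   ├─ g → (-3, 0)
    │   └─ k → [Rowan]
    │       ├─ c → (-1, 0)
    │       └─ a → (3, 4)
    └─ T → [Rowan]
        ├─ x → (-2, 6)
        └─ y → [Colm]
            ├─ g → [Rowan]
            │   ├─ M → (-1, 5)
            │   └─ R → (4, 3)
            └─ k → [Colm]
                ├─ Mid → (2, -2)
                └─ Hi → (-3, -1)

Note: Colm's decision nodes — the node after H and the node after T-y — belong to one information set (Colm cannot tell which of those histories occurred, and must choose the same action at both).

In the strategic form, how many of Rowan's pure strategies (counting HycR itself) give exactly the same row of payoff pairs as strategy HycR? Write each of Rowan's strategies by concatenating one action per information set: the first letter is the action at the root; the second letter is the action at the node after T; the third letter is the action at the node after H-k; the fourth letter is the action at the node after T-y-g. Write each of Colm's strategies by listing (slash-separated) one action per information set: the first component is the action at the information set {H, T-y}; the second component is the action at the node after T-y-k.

4

Row for HycR (columns g/Mid, g/Hi, k/Mid, k/Hi): (-3,0) (-3,0) (-1,0) (-1,0).
Under HycR, Rowan's choice at the node after T and at the node after T-y-g can never be reached regardless of what Colm does, so varying those choices leaves every outcome unchanged.
Holding the reachable choices fixed and varying the unreachable ones freely already gives 2 × 2 = 4 equivalent strategies.
No other strategy reproduces this row, so those 4 are the full class: HxcM, HxcR, HycM, HycR.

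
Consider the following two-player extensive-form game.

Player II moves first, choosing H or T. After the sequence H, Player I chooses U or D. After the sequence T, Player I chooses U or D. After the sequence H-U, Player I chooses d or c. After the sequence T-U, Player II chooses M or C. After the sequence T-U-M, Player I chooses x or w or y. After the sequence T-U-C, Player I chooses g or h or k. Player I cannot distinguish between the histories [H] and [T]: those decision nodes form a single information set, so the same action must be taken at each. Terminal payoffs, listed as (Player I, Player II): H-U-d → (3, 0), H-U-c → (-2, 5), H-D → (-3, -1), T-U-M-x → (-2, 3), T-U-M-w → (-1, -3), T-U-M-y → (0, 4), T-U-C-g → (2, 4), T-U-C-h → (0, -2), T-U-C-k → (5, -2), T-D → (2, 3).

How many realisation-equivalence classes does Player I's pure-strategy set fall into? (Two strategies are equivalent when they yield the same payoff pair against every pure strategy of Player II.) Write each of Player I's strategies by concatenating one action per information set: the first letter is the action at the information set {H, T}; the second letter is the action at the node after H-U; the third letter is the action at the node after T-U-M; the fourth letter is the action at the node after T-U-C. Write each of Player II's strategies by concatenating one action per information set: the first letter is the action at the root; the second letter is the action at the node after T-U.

Player I has 36 pure strategies: Udxg, Udxh, Udxk, Udwg, Udwh, Udwk, Udyg, Udyh, Udyk, Ucxg, Ucxh, Ucxk, Ucwg, Ucwh, Ucwk, Ucyg, Ucyh, Ucyk, Ddxg, Ddxh, Ddxk, Ddwg, Ddwh, Ddwk, Ddyg, Ddyh, Ddyk, Dcxg, Dcxh, Dcxk, Dcwg, Dcwh, Dcwk, Dcyg, Dcyh, Dcyk. Columns: HM, HC, TM, TC.
{Udxg} → row (3,0) (3,0) (-2,3) (2,4)
{Udxh} → row (3,0) (3,0) (-2,3) (0,-2)
{Udxk} → row (3,0) (3,0) (-2,3) (5,-2)
{Udwg} → row (3,0) (3,0) (-1,-3) (2,4)
{Udwh} → row (3,0) (3,0) (-1,-3) (0,-2)
{Udwk} → row (3,0) (3,0) (-1,-3) (5,-2)
{Udyg} → row (3,0) (3,0) (0,4) (2,4)
{Udyh} → row (3,0) (3,0) (0,4) (0,-2)
{Udyk} → row (3,0) (3,0) (0,4) (5,-2)
{Ucxg} → row (-2,5) (-2,5) (-2,3) (2,4)
{Ucxh} → row (-2,5) (-2,5) (-2,3) (0,-2)
{Ucxk} → row (-2,5) (-2,5) (-2,3) (5,-2)
{Ucwg} → row (-2,5) (-2,5) (-1,-3) (2,4)
{Ucwh} → row (-2,5) (-2,5) (-1,-3) (0,-2)
{Ucwk} → row (-2,5) (-2,5) (-1,-3) (5,-2)
{Ucyg} → row (-2,5) (-2,5) (0,4) (2,4)
{Ucyh} → row (-2,5) (-2,5) (0,4) (0,-2)
{Ucyk} → row (-2,5) (-2,5) (0,4) (5,-2)
{Ddxg, Ddxh, Ddxk, Ddwg, Ddwh, Ddwk, Ddyg, Ddyh, Ddyk, Dcxg, Dcxh, Dcxk, Dcwg, Dcwh, Dcwk, Dcyg, Dcyh, Dcyk} → row (-3,-1) (-3,-1) (2,3) (2,3)
That's 19 distinct rows out of 36 strategies.

19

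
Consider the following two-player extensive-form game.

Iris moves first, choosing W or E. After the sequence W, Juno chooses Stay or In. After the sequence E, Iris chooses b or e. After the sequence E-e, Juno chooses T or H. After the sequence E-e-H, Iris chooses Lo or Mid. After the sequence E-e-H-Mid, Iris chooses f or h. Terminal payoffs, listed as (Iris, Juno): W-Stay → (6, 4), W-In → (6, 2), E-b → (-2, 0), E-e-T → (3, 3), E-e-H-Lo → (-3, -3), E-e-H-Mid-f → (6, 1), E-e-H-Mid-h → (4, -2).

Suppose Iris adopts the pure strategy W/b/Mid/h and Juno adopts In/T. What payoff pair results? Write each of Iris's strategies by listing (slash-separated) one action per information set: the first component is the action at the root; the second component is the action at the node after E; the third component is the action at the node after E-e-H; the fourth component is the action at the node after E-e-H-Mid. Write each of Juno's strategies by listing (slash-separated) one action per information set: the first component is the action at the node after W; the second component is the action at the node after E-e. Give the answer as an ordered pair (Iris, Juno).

(6, 2)

Trace the play path from the root:
  Iris plays W
  Juno plays In at [W]
→ terminal payoff (6, 2).
(Iris's choice at the node after E is never reached on this path, so it doesn't affect the outcome.)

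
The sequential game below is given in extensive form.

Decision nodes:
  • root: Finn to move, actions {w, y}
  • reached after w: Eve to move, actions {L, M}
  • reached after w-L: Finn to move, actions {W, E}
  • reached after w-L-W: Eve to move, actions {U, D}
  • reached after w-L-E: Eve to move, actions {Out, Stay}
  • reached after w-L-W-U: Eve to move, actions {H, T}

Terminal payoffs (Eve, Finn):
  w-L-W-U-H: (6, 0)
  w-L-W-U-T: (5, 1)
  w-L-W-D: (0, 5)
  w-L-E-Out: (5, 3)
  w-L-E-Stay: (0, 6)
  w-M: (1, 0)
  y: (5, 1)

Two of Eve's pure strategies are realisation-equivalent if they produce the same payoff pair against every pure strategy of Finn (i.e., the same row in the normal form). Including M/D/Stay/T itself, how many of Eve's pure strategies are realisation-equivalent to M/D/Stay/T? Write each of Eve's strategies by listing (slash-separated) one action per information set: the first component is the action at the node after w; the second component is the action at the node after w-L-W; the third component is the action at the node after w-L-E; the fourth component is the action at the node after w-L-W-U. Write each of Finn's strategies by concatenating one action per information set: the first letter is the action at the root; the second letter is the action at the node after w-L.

Row for M/D/Stay/T (columns wW, wE, yW, yE): (1,0) (1,0) (5,1) (5,1).
Under M/D/Stay/T, Eve's choice at the node after w-L-W and at the node after w-L-E and at the node after w-L-W-U can never be reached regardless of what Finn does, so varying those choices leaves every outcome unchanged.
Holding the reachable choices fixed and varying the unreachable ones freely already gives 2 × 2 × 2 = 8 equivalent strategies.
No other strategy reproduces this row, so those 8 are the full class: M/U/Out/H, M/U/Out/T, M/U/Stay/H, M/U/Stay/T, M/D/Out/H, M/D/Out/T, M/D/Stay/H, M/D/Stay/T.

8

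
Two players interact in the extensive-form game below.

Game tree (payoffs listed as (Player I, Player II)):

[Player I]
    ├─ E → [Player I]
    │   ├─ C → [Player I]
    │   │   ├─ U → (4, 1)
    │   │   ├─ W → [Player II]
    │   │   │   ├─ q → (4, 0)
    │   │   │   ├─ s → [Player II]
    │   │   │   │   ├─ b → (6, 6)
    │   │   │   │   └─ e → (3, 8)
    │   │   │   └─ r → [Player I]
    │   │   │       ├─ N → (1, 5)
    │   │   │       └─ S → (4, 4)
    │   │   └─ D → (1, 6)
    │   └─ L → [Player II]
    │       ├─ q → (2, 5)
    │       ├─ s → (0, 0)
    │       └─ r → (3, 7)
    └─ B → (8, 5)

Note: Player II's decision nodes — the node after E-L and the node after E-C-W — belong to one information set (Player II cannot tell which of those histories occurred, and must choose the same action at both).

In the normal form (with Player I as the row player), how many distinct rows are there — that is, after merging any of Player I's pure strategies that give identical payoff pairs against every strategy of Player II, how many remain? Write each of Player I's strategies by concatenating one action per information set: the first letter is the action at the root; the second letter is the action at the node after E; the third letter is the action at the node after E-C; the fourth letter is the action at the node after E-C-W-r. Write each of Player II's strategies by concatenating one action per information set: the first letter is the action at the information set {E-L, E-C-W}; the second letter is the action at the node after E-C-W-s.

6

Player I has 24 pure strategies: ECUN, ECUS, ECWN, ECWS, ECDN, ECDS, ELUN, ELUS, ELWN, ELWS, ELDN, ELDS, BCUN, BCUS, BCWN, BCWS, BCDN, BCDS, BLUN, BLUS, BLWN, BLWS, BLDN, BLDS. Columns: qb, qe, sb, se, rb, re.
{ECUN, ECUS} → row (4,1) (4,1) (4,1) (4,1) (4,1) (4,1)
{ECWN} → row (4,0) (4,0) (6,6) (3,8) (1,5) (1,5)
{ECWS} → row (4,0) (4,0) (6,6) (3,8) (4,4) (4,4)
{ECDN, ECDS} → row (1,6) (1,6) (1,6) (1,6) (1,6) (1,6)
{ELUN, ELUS, ELWN, ELWS, ELDN, ELDS} → row (2,5) (2,5) (0,0) (0,0) (3,7) (3,7)
{BCUN, BCUS, BCWN, BCWS, BCDN, BCDS, BLUN, BLUS, BLWN, BLWS, BLDN, BLDS} → row (8,5) (8,5) (8,5) (8,5) (8,5) (8,5)
That's 6 distinct rows out of 24 strategies.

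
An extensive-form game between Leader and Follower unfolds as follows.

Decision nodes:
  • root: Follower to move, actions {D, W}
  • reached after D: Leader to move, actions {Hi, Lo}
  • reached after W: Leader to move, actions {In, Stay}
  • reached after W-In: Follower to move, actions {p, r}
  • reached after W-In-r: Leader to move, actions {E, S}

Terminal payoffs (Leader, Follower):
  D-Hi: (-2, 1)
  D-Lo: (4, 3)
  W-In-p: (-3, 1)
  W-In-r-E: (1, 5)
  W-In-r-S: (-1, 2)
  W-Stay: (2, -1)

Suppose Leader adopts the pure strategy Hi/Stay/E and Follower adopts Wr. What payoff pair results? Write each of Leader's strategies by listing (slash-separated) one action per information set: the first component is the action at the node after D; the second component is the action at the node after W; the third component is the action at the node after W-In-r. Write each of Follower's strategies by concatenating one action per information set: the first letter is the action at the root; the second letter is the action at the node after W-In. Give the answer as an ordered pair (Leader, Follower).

(2, -1)

Trace the play path from the root:
  Follower plays W
  Leader plays Stay at [W]
→ terminal payoff (2, -1).
(Leader's choice at the node after D is never reached on this path, so it doesn't affect the outcome.)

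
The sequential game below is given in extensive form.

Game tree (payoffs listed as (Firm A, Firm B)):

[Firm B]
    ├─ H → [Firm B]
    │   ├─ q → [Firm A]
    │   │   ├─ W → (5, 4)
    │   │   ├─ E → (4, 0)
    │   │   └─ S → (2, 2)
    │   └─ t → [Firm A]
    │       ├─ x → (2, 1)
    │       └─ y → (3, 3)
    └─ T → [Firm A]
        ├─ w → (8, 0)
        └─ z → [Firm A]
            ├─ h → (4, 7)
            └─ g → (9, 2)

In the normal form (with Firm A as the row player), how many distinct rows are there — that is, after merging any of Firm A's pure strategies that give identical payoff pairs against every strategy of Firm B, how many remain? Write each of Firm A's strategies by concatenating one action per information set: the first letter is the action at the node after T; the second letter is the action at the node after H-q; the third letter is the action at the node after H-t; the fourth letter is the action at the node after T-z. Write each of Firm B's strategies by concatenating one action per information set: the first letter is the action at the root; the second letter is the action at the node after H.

18

Firm A has 24 pure strategies: wWxh, wWxg, wWyh, wWyg, wExh, wExg, wEyh, wEyg, wSxh, wSxg, wSyh, wSyg, zWxh, zWxg, zWyh, zWyg, zExh, zExg, zEyh, zEyg, zSxh, zSxg, zSyh, zSyg. Columns: Hq, Ht, Tq, Tt.
{wWxh, wWxg} → row (5,4) (2,1) (8,0) (8,0)
{wWyh, wWyg} → row (5,4) (3,3) (8,0) (8,0)
{wExh, wExg} → row (4,0) (2,1) (8,0) (8,0)
{wEyh, wEyg} → row (4,0) (3,3) (8,0) (8,0)
{wSxh, wSxg} → row (2,2) (2,1) (8,0) (8,0)
{wSyh, wSyg} → row (2,2) (3,3) (8,0) (8,0)
{zWxh} → row (5,4) (2,1) (4,7) (4,7)
{zWxg} → row (5,4) (2,1) (9,2) (9,2)
{zWyh} → row (5,4) (3,3) (4,7) (4,7)
{zWyg} → row (5,4) (3,3) (9,2) (9,2)
{zExh} → row (4,0) (2,1) (4,7) (4,7)
{zExg} → row (4,0) (2,1) (9,2) (9,2)
{zEyh} → row (4,0) (3,3) (4,7) (4,7)
{zEyg} → row (4,0) (3,3) (9,2) (9,2)
{zSxh} → row (2,2) (2,1) (4,7) (4,7)
{zSxg} → row (2,2) (2,1) (9,2) (9,2)
{zSyh} → row (2,2) (3,3) (4,7) (4,7)
{zSyg} → row (2,2) (3,3) (9,2) (9,2)
That's 18 distinct rows out of 24 strategies.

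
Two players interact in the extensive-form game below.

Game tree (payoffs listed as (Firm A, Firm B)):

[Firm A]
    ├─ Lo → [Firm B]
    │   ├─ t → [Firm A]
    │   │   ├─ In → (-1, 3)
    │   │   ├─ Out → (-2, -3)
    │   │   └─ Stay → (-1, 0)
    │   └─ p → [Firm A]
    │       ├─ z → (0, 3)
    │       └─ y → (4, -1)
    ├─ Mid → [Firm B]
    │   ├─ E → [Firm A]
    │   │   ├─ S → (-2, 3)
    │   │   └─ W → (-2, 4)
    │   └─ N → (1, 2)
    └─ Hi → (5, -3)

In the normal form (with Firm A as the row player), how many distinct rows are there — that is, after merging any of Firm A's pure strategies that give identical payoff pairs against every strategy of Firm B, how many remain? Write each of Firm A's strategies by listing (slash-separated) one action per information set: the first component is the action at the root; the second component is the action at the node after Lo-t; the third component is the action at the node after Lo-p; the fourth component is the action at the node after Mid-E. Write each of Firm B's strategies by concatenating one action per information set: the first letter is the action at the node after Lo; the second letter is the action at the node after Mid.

9

Firm A has 36 pure strategies: Lo/In/z/S, Lo/In/z/W, Lo/In/y/S, Lo/In/y/W, Lo/Out/z/S, Lo/Out/z/W, Lo/Out/y/S, Lo/Out/y/W, Lo/Stay/z/S, Lo/Stay/z/W, Lo/Stay/y/S, Lo/Stay/y/W, Mid/In/z/S, Mid/In/z/W, Mid/In/y/S, Mid/In/y/W, Mid/Out/z/S, Mid/Out/z/W, Mid/Out/y/S, Mid/Out/y/W, Mid/Stay/z/S, Mid/Stay/z/W, Mid/Stay/y/S, Mid/Stay/y/W, Hi/In/z/S, Hi/In/z/W, Hi/In/y/S, Hi/In/y/W, Hi/Out/z/S, Hi/Out/z/W, Hi/Out/y/S, Hi/Out/y/W, Hi/Stay/z/S, Hi/Stay/z/W, Hi/Stay/y/S, Hi/Stay/y/W. Columns: tE, tN, pE, pN.
{Lo/In/z/S, Lo/In/z/W} → row (-1,3) (-1,3) (0,3) (0,3)
{Lo/In/y/S, Lo/In/y/W} → row (-1,3) (-1,3) (4,-1) (4,-1)
{Lo/Out/z/S, Lo/Out/z/W} → row (-2,-3) (-2,-3) (0,3) (0,3)
{Lo/Out/y/S, Lo/Out/y/W} → row (-2,-3) (-2,-3) (4,-1) (4,-1)
{Lo/Stay/z/S, Lo/Stay/z/W} → row (-1,0) (-1,0) (0,3) (0,3)
{Lo/Stay/y/S, Lo/Stay/y/W} → row (-1,0) (-1,0) (4,-1) (4,-1)
{Mid/In/z/S, Mid/In/y/S, Mid/Out/z/S, Mid/Out/y/S, Mid/Stay/z/S, Mid/Stay/y/S} → row (-2,3) (1,2) (-2,3) (1,2)
{Mid/In/z/W, Mid/In/y/W, Mid/Out/z/W, Mid/Out/y/W, Mid/Stay/z/W, Mid/Stay/y/W} → row (-2,4) (1,2) (-2,4) (1,2)
{Hi/In/z/S, Hi/In/z/W, Hi/In/y/S, Hi/In/y/W, Hi/Out/z/S, Hi/Out/z/W, Hi/Out/y/S, Hi/Out/y/W, Hi/Stay/z/S, Hi/Stay/z/W, Hi/Stay/y/S, Hi/Stay/y/W} → row (5,-3) (5,-3) (5,-3) (5,-3)
That's 9 distinct rows out of 36 strategies.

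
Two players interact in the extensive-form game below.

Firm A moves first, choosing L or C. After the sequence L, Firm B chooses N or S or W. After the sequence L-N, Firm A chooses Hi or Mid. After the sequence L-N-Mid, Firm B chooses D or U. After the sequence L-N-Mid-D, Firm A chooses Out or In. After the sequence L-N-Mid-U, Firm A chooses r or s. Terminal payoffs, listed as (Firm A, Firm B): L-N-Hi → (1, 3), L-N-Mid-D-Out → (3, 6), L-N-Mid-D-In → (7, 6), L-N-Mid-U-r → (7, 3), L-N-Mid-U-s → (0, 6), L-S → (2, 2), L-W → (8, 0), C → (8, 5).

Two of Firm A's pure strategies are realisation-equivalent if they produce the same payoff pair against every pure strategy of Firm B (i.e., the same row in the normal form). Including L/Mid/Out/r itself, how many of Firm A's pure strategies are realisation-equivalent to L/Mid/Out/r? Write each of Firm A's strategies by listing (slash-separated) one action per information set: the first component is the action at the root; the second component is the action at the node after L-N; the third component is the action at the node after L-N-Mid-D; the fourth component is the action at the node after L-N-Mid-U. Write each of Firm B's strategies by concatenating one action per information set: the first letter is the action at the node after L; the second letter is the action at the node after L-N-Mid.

1

Row for L/Mid/Out/r (columns ND, NU, SD, SU, WD, WU): (3,6) (7,3) (2,2) (2,2) (8,0) (8,0).
Every one of Firm A's information sets is on the play path for some reply by Firm B when Firm A follows L/Mid/Out/r.
Changing the action at any of them therefore changes at least one column, so only L/Mid/Out/r itself gives this row.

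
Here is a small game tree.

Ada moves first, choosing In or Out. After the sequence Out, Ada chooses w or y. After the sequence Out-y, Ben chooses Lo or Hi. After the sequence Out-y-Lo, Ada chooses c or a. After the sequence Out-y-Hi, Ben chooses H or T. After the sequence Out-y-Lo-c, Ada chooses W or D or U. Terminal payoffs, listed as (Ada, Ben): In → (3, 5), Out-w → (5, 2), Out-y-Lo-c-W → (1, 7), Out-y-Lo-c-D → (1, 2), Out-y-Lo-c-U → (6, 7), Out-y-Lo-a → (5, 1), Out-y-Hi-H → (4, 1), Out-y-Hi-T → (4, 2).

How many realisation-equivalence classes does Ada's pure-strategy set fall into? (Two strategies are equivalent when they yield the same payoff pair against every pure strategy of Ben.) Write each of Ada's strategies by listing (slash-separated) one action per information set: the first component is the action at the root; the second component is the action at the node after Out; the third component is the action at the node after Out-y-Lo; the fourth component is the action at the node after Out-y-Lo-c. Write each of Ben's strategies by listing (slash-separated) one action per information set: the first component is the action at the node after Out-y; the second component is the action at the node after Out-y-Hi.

6

Ada has 24 pure strategies: In/w/c/W, In/w/c/D, In/w/c/U, In/w/a/W, In/w/a/D, In/w/a/U, In/y/c/W, In/y/c/D, In/y/c/U, In/y/a/W, In/y/a/D, In/y/a/U, Out/w/c/W, Out/w/c/D, Out/w/c/U, Out/w/a/W, Out/w/a/D, Out/w/a/U, Out/y/c/W, Out/y/c/D, Out/y/c/U, Out/y/a/W, Out/y/a/D, Out/y/a/U. Columns: Lo/H, Lo/T, Hi/H, Hi/T.
{In/w/c/W, In/w/c/D, In/w/c/U, In/w/a/W, In/w/a/D, In/w/a/U, In/y/c/W, In/y/c/D, In/y/c/U, In/y/a/W, In/y/a/D, In/y/a/U} → row (3,5) (3,5) (3,5) (3,5)
{Out/w/c/W, Out/w/c/D, Out/w/c/U, Out/w/a/W, Out/w/a/D, Out/w/a/U} → row (5,2) (5,2) (5,2) (5,2)
{Out/y/c/W} → row (1,7) (1,7) (4,1) (4,2)
{Out/y/c/D} → row (1,2) (1,2) (4,1) (4,2)
{Out/y/c/U} → row (6,7) (6,7) (4,1) (4,2)
{Out/y/a/W, Out/y/a/D, Out/y/a/U} → row (5,1) (5,1) (4,1) (4,2)
That's 6 distinct rows out of 24 strategies.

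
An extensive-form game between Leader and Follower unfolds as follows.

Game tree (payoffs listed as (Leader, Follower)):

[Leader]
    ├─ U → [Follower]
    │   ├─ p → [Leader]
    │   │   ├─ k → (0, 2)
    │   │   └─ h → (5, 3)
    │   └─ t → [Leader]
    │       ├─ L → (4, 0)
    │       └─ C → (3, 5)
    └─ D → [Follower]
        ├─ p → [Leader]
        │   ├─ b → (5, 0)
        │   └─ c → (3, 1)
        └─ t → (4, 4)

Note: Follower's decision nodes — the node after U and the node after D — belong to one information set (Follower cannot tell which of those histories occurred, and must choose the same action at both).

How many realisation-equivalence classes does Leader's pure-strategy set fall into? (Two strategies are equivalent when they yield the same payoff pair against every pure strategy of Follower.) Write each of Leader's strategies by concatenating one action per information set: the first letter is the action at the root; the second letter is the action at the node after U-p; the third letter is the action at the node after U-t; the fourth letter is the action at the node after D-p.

Leader has 16 pure strategies: UkLb, UkLc, UkCb, UkCc, UhLb, UhLc, UhCb, UhCc, DkLb, DkLc, DkCb, DkCc, DhLb, DhLc, DhCb, DhCc. Columns: p, t.
{UkLb, UkLc} → row (0,2) (4,0)
{UkCb, UkCc} → row (0,2) (3,5)
{UhLb, UhLc} → row (5,3) (4,0)
{UhCb, UhCc} → row (5,3) (3,5)
{DkLb, DkCb, DhLb, DhCb} → row (5,0) (4,4)
{DkLc, DkCc, DhLc, DhCc} → row (3,1) (4,4)
That's 6 distinct rows out of 16 strategies.

6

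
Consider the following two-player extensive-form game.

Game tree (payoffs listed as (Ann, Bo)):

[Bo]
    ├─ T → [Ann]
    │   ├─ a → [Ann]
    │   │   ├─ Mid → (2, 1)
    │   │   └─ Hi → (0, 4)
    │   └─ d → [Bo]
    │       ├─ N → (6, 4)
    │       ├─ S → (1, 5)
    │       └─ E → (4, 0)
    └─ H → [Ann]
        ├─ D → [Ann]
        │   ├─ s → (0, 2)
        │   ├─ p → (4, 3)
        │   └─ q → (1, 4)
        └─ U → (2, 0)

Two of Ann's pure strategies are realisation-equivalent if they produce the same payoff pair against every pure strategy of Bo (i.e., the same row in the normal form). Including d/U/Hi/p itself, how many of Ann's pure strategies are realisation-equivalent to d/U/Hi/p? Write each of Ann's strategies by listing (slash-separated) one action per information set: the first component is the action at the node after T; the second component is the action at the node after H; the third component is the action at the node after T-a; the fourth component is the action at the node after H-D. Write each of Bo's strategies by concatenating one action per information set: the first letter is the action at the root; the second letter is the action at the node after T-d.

Row for d/U/Hi/p (columns TN, TS, TE, HN, HS, HE): (6,4) (1,5) (4,0) (2,0) (2,0) (2,0).
Under d/U/Hi/p, Ann's choice at the node after T-a and at the node after H-D can never be reached regardless of what Bo does, so varying those choices leaves every outcome unchanged.
Holding the reachable choices fixed and varying the unreachable ones freely already gives 2 × 3 = 6 equivalent strategies.
No other strategy reproduces this row, so those 6 are the full class: d/U/Mid/s, d/U/Mid/p, d/U/Mid/q, d/U/Hi/s, d/U/Hi/p, d/U/Hi/q.

6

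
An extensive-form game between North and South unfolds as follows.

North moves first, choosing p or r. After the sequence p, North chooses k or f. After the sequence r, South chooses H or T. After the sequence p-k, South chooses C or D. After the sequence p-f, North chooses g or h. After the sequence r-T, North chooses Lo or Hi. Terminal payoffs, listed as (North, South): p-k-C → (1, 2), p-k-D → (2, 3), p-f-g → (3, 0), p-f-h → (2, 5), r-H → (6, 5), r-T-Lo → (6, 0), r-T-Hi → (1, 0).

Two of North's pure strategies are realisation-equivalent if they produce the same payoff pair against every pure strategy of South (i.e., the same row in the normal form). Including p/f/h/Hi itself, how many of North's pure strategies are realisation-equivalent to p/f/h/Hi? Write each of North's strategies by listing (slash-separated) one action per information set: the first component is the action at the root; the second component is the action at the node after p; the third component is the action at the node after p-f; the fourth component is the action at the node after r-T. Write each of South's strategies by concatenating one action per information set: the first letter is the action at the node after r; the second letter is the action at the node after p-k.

2

Row for p/f/h/Hi (columns HC, HD, TC, TD): (2,5) (2,5) (2,5) (2,5).
Under p/f/h/Hi, North's choice at the node after r-T can never be reached regardless of what South does, so varying those choices leaves every outcome unchanged.
Holding the reachable choices fixed and varying the unreachable one freely already gives 2 equivalent strategies.
No other strategy reproduces this row, so those 2 are the full class: p/f/h/Lo, p/f/h/Hi.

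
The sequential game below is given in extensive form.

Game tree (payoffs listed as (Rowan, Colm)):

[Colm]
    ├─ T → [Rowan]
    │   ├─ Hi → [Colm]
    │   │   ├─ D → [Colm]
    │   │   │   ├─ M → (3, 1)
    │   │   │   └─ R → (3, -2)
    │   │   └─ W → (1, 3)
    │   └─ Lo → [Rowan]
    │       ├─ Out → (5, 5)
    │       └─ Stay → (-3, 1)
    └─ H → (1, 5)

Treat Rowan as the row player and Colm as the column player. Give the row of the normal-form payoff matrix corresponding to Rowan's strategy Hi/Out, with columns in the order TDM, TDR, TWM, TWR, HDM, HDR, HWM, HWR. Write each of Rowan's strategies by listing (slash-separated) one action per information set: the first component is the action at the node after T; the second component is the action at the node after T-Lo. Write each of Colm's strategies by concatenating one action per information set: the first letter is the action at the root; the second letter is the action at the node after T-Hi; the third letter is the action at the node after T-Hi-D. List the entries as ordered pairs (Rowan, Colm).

vs TDM: Colm plays T → Rowan plays Hi at [T] → Colm plays D at [T-Hi] → Colm plays M at [T-Hi-D] → (3, 1)
vs TDR: Colm plays T → Rowan plays Hi at [T] → Colm plays D at [T-Hi] → Colm plays R at [T-Hi-D] → (3, -2)
vs TWM: Colm plays T → Rowan plays Hi at [T] → Colm plays W at [T-Hi] → (1, 3)
vs TWR: Colm plays T → Rowan plays Hi at [T] → Colm plays W at [T-Hi] → (1, 3)
vs HDM: Colm plays H → (1, 5)
vs HDR: Colm plays H → (1, 5)
vs HWM: Colm plays H → (1, 5)
vs HWR: Colm plays H → (1, 5)

(3,1) (3,-2) (1,3) (1,3) (1,5) (1,5) (1,5) (1,5)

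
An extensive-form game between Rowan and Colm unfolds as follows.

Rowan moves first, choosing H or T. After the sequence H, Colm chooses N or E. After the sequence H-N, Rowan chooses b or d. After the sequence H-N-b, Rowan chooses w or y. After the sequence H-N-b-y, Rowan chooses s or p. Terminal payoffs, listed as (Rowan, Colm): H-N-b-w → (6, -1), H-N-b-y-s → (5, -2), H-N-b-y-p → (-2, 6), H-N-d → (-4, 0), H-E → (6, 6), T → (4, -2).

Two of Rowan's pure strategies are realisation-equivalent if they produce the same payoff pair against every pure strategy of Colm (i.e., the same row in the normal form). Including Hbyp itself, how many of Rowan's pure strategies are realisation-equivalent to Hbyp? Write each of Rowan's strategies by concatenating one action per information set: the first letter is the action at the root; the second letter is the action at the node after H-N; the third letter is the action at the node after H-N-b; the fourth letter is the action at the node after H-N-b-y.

1

Row for Hbyp (columns N, E): (-2,6) (6,6).
Every one of Rowan's information sets is on the play path for some reply by Colm when Rowan follows Hbyp.
Changing the action at any of them therefore changes at least one column, so only Hbyp itself gives this row.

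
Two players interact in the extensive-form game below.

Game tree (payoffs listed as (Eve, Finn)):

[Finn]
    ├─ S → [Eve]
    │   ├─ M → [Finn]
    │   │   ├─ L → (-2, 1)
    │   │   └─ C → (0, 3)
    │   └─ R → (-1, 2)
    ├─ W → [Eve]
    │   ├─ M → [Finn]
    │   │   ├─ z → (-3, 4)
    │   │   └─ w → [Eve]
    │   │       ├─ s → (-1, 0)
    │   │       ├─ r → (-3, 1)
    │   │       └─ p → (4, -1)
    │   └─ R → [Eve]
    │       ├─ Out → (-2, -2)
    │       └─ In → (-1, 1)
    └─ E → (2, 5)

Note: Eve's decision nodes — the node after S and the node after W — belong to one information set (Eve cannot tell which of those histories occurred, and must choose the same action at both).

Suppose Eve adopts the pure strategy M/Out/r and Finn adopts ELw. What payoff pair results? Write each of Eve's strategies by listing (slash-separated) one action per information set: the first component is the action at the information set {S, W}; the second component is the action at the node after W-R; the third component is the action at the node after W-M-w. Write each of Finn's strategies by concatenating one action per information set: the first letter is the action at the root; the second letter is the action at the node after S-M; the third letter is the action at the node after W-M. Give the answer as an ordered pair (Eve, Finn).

(2, 5)

Trace the play path from the root:
  Finn plays E
→ terminal payoff (2, 5).
(Eve's choice at the information set {S, W} is never reached on this path, so it doesn't affect the outcome.)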